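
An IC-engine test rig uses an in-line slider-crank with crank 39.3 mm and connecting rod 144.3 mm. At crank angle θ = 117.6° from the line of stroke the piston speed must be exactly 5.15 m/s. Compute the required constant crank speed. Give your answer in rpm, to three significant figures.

For an in-line slider-crank, |v_piston| = rω|sinθ|·[1 + r cosθ/√(L² − r² sin²θ)].
With r = 0.0393 m, L = 0.1443 m, θ = 117.6°: the bracketed kinematic factor |dx/dθ| = 0.030299 m.
ω = v/|dx/dθ| = 5.15/0.030299 = 169.97 rad/s.
N = 60ω/(2π) = 1623.1 rpm.

1620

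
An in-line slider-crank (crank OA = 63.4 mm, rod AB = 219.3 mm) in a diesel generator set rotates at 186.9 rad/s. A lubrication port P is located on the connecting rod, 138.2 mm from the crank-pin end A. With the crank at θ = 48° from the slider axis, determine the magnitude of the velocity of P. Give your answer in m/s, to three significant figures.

10.3

ω = 186.9 rad/s.  Crank-pin speed |V_A| = rω = 11.849 m/s, perpendicular to OA.
Rod angle: sinφ = −(r/L) sinθ ⇒ φ = -12.406°; ω_rod = −rω cosθ/√(L²−r²sin²θ) = -37.02 rad/s.
V_P = V_A + ω_rod × AP, with AP = 0.1382 m along the rod.
Components: V_Px = −rω sinθ − a·ω_rod·sinφ = -9.905 m/s;  V_Py = rω cosθ + a·ω_rod·cosφ = +2.9322 m/s.
|V_P| = √(V_Px² + V_Py²) = 10.33 m/s.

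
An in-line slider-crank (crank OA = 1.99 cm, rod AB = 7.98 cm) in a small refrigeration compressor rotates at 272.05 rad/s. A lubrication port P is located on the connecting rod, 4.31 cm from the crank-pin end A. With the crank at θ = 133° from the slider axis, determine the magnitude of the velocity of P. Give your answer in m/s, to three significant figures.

3.97

ω = 272.1 rad/s.  Crank-pin speed |V_A| = rω = 5.4138 m/s, perpendicular to OA.
Rod angle: sinφ = −(r/L) sinθ ⇒ φ = -10.508°; ω_rod = −rω cosθ/√(L²−r²sin²θ) = +47.057 rad/s.
V_P = V_A + ω_rod × AP, with AP = 0.0431 m along the rod.
Components: V_Px = −rω sinθ − a·ω_rod·sinφ = -3.5895 m/s;  V_Py = rω cosθ + a·ω_rod·cosφ = -1.698 m/s.
|V_P| = √(V_Px² + V_Py²) = 3.9709 m/s.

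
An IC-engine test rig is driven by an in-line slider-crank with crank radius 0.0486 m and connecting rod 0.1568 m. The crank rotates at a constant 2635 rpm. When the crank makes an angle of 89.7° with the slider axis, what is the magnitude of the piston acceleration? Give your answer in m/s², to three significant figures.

1190

ω = 2π·2635/60 = 275.9 rad/s
x(θ) = r cosθ + √(L² − r² sin²θ); with ω constant, a = ω²·d²x/dθ².
d²x/dθ² = −r cosθ − r²(cos2θ)/√u − r⁴ sin²2θ/(4u^{3/2}),  u = L² − r² sin²θ = 0.0222243 m².
Substituting r = 0.0486 m, L = 0.1568 m, θ = 89.7°: d²x/dθ² = +0.015588 m.
a = ω²·d²x/dθ² = (275.9)²·(+0.015588) = +1186.9 m/s²;  |a| = 1186.9 m/s².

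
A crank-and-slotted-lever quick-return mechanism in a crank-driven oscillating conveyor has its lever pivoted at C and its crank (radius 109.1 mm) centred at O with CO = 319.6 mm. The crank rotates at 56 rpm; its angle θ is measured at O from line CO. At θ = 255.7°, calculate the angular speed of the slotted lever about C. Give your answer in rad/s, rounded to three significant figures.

ω = 5.864 rad/s (from 56 rpm).
Crank pin A relative to C: A = (d + r cosθ, r sinθ); lever angle φ = atan2(r sinθ, d + r cosθ).
Differentiating tanφ: φ̇ = rω(d cosθ + r)/(d² + r² + 2dr cosθ).
d² + r² + 2dr cosθ = |CA|² = 0.0968221 m²;  d cosθ + r = +0.030159 m.
|ω_lever| = |0.1091·5.864·+0.030159| / 0.0968221 = 0.19929 rad/s.

0.199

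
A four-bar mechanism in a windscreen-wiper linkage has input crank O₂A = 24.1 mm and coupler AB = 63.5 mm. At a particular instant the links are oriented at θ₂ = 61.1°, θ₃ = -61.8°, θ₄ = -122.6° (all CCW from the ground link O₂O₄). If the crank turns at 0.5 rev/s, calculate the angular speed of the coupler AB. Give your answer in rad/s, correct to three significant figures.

ω₂ = 3.142 rad/s (from 0.5 rev/s).
Differentiating the loop-closure r₂e^{iθ₂}+r₃e^{iθ₃}=r₁+r₄e^{iθ₄} gives r₂ω₂e^{iθ₂}+r₃ω₃e^{iθ₃}=r₄ω₄e^{iθ₄}.
Eliminating the other unknown: ω₃ = r₂ω₂ sin(θ₄−θ₂) / [r₃ sin(θ₃−θ₄)].
Numerator sine = +0.06453; denominator sine = +0.87292.
Result = 0.0241·3.142·(+0.06453) / (0.0635·(+0.87292)) = +0.088144 rad/s; magnitude 0.088144 rad/s.

0.0881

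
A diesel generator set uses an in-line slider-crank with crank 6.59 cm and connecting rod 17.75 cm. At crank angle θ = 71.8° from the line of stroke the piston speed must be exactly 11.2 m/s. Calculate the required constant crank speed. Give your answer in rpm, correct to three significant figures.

For an in-line slider-crank, |v_piston| = rω|sinθ|·[1 + r cosθ/√(L² − r² sin²θ)].
With r = 0.0659 m, L = 0.1775 m, θ = 71.8°: the bracketed kinematic factor |dx/dθ| = 0.070361 m.
ω = v/|dx/dθ| = 11.2/0.070361 = 159.18 rad/s.
N = 60ω/(2π) = 1520 rpm.

1520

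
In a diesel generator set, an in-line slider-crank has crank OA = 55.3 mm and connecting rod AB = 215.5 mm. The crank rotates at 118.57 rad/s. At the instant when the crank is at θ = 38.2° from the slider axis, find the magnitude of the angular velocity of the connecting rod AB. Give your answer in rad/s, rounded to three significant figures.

24.2

ω = 118.6 rad/s
The rod makes angle φ with the slider axis where L sinφ = r sinθ; differentiating, L cosφ·φ̇ = r ω cosθ.
L cosφ = √(L² − r² sin²θ) = 0.21277 m.
|ω_rod| = r ω |cosθ| / √(L² − r² sin²θ) = 0.0553·118.6·0.78586/0.21277 = 24.218 rad/s.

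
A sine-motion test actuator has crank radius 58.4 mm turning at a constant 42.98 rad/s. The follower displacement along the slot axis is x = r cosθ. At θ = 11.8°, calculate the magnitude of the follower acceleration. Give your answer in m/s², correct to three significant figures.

ω = 42.98 rad/s
x = r cosθ ⇒ ẍ = −rω² cosθ (ω constant).
|a| = rω²|cosθ| = 0.0584·(42.98)²·|cos 11.8°| = 105.6 m/s².

106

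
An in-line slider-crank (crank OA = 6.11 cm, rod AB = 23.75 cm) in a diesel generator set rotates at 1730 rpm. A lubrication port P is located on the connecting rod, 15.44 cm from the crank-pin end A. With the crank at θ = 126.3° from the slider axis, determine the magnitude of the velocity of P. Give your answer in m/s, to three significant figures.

ω = 181.2 rad/s.  Crank-pin speed |V_A| = rω = 11.069 m/s, perpendicular to OA.
Rod angle: sinφ = −(r/L) sinθ ⇒ φ = -11.966°; ω_rod = −rω cosθ/√(L²−r²sin²θ) = +28.205 rad/s.
V_P = V_A + ω_rod × AP, with AP = 0.1544 m along the rod.
Components: V_Px = −rω sinθ − a·ω_rod·sinφ = -8.0181 m/s;  V_Py = rω cosθ + a·ω_rod·cosφ = -2.2929 m/s.
|V_P| = √(V_Px² + V_Py²) = 8.3395 m/s.

8.34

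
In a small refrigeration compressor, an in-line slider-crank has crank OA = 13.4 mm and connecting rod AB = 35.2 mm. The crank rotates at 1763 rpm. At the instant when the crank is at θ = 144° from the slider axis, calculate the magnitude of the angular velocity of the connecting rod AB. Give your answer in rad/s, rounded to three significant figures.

58.3

ω = 184.6 rad/s (converted from 1763 rpm).
The rod makes angle φ with the slider axis where L sinφ = r sinθ; differentiating, L cosφ·φ̇ = r ω cosθ.
L cosφ = √(L² − r² sin²θ) = 0.034307 m.
|ω_rod| = r ω |cosθ| / √(L² − r² sin²θ) = 0.0134·184.6·0.80902/0.034307 = 58.338 rad/s.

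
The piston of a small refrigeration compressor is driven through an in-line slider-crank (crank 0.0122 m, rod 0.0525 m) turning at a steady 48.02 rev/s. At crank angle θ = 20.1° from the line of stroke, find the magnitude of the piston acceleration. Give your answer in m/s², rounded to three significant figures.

ω = 2π·48 = 301.7 rad/s
x(θ) = r cosθ + √(L² − r² sin²θ); with ω constant, a = ω²·d²x/dθ².
d²x/dθ² = −r cosθ − r²(cos2θ)/√u − r⁴ sin²2θ/(4u^{3/2}),  u = L² − r² sin²θ = 0.00273867 m².
Substituting r = 0.0122 m, L = 0.0525 m, θ = 20.1°: d²x/dθ² = -0.013645 m.
a = ω²·d²x/dθ² = (301.7)²·(-0.013645) = -1242.2 m/s²;  |a| = 1242.2 m/s².

1240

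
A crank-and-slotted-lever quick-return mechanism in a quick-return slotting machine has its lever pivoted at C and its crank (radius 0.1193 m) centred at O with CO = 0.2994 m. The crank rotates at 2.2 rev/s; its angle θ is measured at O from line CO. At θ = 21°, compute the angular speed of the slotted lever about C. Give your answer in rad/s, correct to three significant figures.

ω = 13.82 rad/s (from 2.2 rev/s).
Crank pin A relative to C: A = (d + r cosθ, r sinθ); lever angle φ = atan2(r sinθ, d + r cosθ).
Differentiating tanφ: φ̇ = rω(d cosθ + r)/(d² + r² + 2dr cosθ).
d² + r² + 2dr cosθ = |CA|² = 0.170565 m²;  d cosθ + r = +0.39881 m.
|ω_lever| = |0.1193·13.82·+0.39881| / 0.170565 = 3.8559 rad/s.

3.86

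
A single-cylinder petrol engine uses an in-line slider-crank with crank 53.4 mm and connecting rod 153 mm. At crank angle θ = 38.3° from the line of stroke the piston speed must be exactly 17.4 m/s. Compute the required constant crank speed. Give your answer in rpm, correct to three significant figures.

3920

For an in-line slider-crank, |v_piston| = rω|sinθ|·[1 + r cosθ/√(L² − r² sin²θ)].
With r = 0.0534 m, L = 0.153 m, θ = 38.3°: the bracketed kinematic factor |dx/dθ| = 0.042381 m.
ω = v/|dx/dθ| = 17.4/0.042381 = 410.56 rad/s.
N = 60ω/(2π) = 3920.6 rpm.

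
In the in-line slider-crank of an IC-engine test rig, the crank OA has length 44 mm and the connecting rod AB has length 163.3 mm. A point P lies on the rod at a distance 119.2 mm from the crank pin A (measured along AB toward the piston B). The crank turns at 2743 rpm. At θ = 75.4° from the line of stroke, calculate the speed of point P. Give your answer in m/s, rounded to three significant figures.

ω = 287.2 rad/s.  Crank-pin speed |V_A| = rω = 12.639 m/s, perpendicular to OA.
Rod angle: sinφ = −(r/L) sinθ ⇒ φ = -15.114°; ω_rod = −rω cosθ/√(L²−r²sin²θ) = -20.208 rad/s.
V_P = V_A + ω_rod × AP, with AP = 0.1192 m along the rod.
Components: V_Px = −rω sinθ − a·ω_rod·sinφ = -12.859 m/s;  V_Py = rω cosθ + a·ω_rod·cosφ = +0.86036 m/s.
|V_P| = √(V_Px² + V_Py²) = 12.888 m/s.

12.9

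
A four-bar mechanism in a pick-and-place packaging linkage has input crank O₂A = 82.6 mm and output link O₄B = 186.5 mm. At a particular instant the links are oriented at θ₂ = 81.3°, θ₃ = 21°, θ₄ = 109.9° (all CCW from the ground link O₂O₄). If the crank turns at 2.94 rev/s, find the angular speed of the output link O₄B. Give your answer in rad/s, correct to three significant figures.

7.11

ω₂ = 18.47 rad/s (from 2.94 rev/s).
Differentiating the loop-closure r₂e^{iθ₂}+r₃e^{iθ₃}=r₁+r₄e^{iθ₄} gives r₂ω₂e^{iθ₂}+r₃ω₃e^{iθ₃}=r₄ω₄e^{iθ₄}.
Eliminating the other unknown: ω₄ = r₂ω₂ sin(θ₂−θ₃) / [r₄ sin(θ₄−θ₃)].
Numerator sine = +0.86863; denominator sine = +0.99982.
Result = 0.0826·18.47·(+0.86863) / (0.1865·(+0.99982)) = +7.1079 rad/s; magnitude 7.1079 rad/s.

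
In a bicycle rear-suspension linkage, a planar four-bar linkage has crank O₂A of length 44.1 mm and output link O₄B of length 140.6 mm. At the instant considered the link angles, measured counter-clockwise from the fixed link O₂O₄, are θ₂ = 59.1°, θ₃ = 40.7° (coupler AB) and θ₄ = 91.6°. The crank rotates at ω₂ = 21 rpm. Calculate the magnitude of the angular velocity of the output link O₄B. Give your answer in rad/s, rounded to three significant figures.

0.281

ω₂ = 2.199 rad/s (from 21 rpm).
Differentiating the loop-closure r₂e^{iθ₂}+r₃e^{iθ₃}=r₁+r₄e^{iθ₄} gives r₂ω₂e^{iθ₂}+r₃ω₃e^{iθ₃}=r₄ω₄e^{iθ₄}.
Eliminating the other unknown: ω₄ = r₂ω₂ sin(θ₂−θ₃) / [r₄ sin(θ₄−θ₃)].
Numerator sine = +0.31565; denominator sine = +0.77605.
Result = 0.0441·2.199·(+0.31565) / (0.1406·(+0.77605)) = +0.28055 rad/s; magnitude 0.28055 rad/s.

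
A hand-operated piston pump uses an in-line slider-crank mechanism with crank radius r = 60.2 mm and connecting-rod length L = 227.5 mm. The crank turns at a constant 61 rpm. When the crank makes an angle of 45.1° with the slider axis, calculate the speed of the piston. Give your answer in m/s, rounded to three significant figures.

0.324

ω = 2π·61/60 = 6.388 rad/s
For an in-line slider-crank, x = r cosθ + √(L² − r² sin²θ), so v = −rω sinθ·[1 + r cosθ/√(L² − r² sin²θ)].
With r = 0.0602 m, L = 0.2275 m, θ = 45.1°: √(L² − r² sin²θ) = 0.22347 m.
v = −0.0602·6.388·0.70834·[1 + 0.0602·0.70587/0.22347] = -0.32419 m/s.
|v| = 0.32419 m/s.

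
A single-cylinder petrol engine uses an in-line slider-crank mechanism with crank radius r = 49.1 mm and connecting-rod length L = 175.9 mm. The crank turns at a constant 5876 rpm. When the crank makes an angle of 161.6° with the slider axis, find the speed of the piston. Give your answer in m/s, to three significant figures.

ω = 2π·5876/60 = 615.3 rad/s
For an in-line slider-crank, x = r cosθ + √(L² − r² sin²θ), so v = −rω sinθ·[1 + r cosθ/√(L² − r² sin²θ)].
With r = 0.0491 m, L = 0.1759 m, θ = 161.6°: √(L² − r² sin²θ) = 0.17522 m.
v = −0.0491·615.3·0.31565·[1 + 0.0491·-0.94888/0.17522] = -7.0009 m/s.
|v| = 7.0009 m/s.

7.00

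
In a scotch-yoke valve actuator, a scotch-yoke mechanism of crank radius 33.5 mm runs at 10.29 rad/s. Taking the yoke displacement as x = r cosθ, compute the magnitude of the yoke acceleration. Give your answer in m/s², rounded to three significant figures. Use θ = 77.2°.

0.786

ω = 10.29 rad/s
x = r cosθ ⇒ ẍ = −rω² cosθ (ω constant).
|a| = rω²|cosθ| = 0.0335·(10.29)²·|cos 77.2°| = 0.78586 m/s².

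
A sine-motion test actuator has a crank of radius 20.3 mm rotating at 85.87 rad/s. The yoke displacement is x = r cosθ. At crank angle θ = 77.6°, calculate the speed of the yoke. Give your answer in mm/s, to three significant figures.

1700

ω = 85.87 rad/s
x = r cosθ ⇒ ẋ = −rω sinθ.
|v| = rω|sinθ| = 0.0203·85.87·|sin 77.6°| = 1.7025 m/s = 1702.5 mm/s.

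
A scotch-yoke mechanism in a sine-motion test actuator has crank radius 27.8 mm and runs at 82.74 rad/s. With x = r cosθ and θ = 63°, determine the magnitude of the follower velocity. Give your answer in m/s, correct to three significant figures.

2.05

ω = 82.74 rad/s
x = r cosθ ⇒ ẋ = −rω sinθ.
|v| = rω|sinθ| = 0.0278·82.74·|sin 63°| = 2.0495 m/s.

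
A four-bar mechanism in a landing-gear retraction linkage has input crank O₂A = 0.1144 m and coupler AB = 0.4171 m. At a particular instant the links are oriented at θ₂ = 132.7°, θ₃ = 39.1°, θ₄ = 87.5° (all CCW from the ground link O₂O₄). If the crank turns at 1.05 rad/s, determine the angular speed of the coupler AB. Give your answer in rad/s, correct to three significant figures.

0.273

ω₂ = 1.05 rad/s
Differentiating the loop-closure r₂e^{iθ₂}+r₃e^{iθ₃}=r₁+r₄e^{iθ₄} gives r₂ω₂e^{iθ₂}+r₃ω₃e^{iθ₃}=r₄ω₄e^{iθ₄}.
Eliminating the other unknown: ω₃ = r₂ω₂ sin(θ₄−θ₂) / [r₃ sin(θ₃−θ₄)].
Numerator sine = -0.70957; denominator sine = -0.74780.
Result = 0.1144·1.05·(-0.70957) / (0.4171·(-0.74780)) = +0.27327 rad/s; magnitude 0.27327 rad/s.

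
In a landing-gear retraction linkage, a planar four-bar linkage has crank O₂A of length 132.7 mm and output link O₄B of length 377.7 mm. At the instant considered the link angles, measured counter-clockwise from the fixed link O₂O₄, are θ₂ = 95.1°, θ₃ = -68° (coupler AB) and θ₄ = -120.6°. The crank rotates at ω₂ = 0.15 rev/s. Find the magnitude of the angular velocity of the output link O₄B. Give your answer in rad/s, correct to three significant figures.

0.121

ω₂ = 0.9425 rad/s (from 0.15 rev/s).
Differentiating the loop-closure r₂e^{iθ₂}+r₃e^{iθ₃}=r₁+r₄e^{iθ₄} gives r₂ω₂e^{iθ₂}+r₃ω₃e^{iθ₃}=r₄ω₄e^{iθ₄}.
Eliminating the other unknown: ω₄ = r₂ω₂ sin(θ₂−θ₃) / [r₄ sin(θ₄−θ₃)].
Numerator sine = +0.29070; denominator sine = -0.79441.
Result = 0.1327·0.9425·(+0.29070) / (0.3777·(-0.79441)) = -0.12117 rad/s; magnitude 0.12117 rad/s.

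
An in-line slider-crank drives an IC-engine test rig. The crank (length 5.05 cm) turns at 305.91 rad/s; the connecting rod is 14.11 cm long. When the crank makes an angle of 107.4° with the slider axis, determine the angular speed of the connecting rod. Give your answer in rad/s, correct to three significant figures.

34.8

ω = 305.9 rad/s
The rod makes angle φ with the slider axis where L sinφ = r sinθ; differentiating, L cosφ·φ̇ = r ω cosθ.
L cosφ = √(L² − r² sin²θ) = 0.13262 m.
|ω_rod| = r ω |cosθ| / √(L² − r² sin²θ) = 0.0505·305.9·0.29904/0.13262 = 34.835 rad/s.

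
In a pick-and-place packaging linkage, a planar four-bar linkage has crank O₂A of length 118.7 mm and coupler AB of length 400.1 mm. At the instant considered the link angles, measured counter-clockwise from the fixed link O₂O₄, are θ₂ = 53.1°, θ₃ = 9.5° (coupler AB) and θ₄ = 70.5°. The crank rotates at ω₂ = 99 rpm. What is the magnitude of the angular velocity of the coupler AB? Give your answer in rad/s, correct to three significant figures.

1.05

ω₂ = 10.37 rad/s (from 99 rpm).
Differentiating the loop-closure r₂e^{iθ₂}+r₃e^{iθ₃}=r₁+r₄e^{iθ₄} gives r₂ω₂e^{iθ₂}+r₃ω₃e^{iθ₃}=r₄ω₄e^{iθ₄}.
Eliminating the other unknown: ω₃ = r₂ω₂ sin(θ₄−θ₂) / [r₃ sin(θ₃−θ₄)].
Numerator sine = +0.29904; denominator sine = -0.87462.
Result = 0.1187·10.37·(+0.29904) / (0.4001·(-0.87462)) = -1.0516 rad/s; magnitude 1.0516 rad/s.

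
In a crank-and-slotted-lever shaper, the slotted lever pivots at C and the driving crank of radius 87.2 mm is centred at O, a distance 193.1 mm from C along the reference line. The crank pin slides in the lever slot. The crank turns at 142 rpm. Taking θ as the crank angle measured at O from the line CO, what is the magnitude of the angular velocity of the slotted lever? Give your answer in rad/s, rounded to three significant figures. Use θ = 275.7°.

2.86

ω = 14.87 rad/s (from 142 rpm).
Crank pin A relative to C: A = (d + r cosθ, r sinθ); lever angle φ = atan2(r sinθ, d + r cosθ).
Differentiating tanφ: φ̇ = rω(d cosθ + r)/(d² + r² + 2dr cosθ).
d² + r² + 2dr cosθ = |CA|² = 0.0482362 m²;  d cosθ + r = +0.10638 m.
|ω_lever| = |0.0872·14.87·+0.10638| / 0.0482362 = 2.8597 rad/s.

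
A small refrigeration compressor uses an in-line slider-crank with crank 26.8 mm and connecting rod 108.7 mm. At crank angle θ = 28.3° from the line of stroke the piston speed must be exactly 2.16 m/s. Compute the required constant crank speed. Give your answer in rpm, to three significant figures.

1330

For an in-line slider-crank, |v_piston| = rω|sinθ|·[1 + r cosθ/√(L² − r² sin²θ)].
With r = 0.0268 m, L = 0.1087 m, θ = 28.3°: the bracketed kinematic factor |dx/dθ| = 0.015483 m.
ω = v/|dx/dθ| = 2.16/0.015483 = 139.51 rad/s.
N = 60ω/(2π) = 1332.2 rpm.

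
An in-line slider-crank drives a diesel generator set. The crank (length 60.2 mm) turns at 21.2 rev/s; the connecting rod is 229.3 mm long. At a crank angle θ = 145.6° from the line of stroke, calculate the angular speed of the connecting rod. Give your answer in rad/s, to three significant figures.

ω = 133.2 rad/s (converted from 21.2 rev/s).
The rod makes angle φ with the slider axis where L sinφ = r sinθ; differentiating, L cosφ·φ̇ = r ω cosθ.
L cosφ = √(L² − r² sin²θ) = 0.22676 m.
|ω_rod| = r ω |cosθ| / √(L² − r² sin²θ) = 0.0602·133.2·0.82511/0.22676 = 29.178 rad/s.

29.2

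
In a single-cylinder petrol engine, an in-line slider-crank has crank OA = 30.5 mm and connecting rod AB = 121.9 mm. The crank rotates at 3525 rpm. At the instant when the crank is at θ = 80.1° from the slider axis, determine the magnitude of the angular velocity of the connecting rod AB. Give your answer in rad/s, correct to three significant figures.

16.4

ω = 369.1 rad/s (converted from 3525 rpm).
The rod makes angle φ with the slider axis where L sinφ = r sinθ; differentiating, L cosφ·φ̇ = r ω cosθ.
L cosφ = √(L² − r² sin²θ) = 0.11814 m.
|ω_rod| = r ω |cosθ| / √(L² − r² sin²θ) = 0.0305·369.1·0.17193/0.11814 = 16.385 rad/s.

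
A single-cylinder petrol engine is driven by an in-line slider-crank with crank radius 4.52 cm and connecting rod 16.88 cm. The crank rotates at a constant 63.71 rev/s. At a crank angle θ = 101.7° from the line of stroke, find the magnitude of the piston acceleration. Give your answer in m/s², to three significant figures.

3310

ω = 2π·63.7 = 400.3 rad/s
x(θ) = r cosθ + √(L² − r² sin²θ); with ω constant, a = ω²·d²x/dθ².
d²x/dθ² = −r cosθ − r²(cos2θ)/√u − r⁴ sin²2θ/(4u^{3/2}),  u = L² − r² sin²θ = 0.0265344 m².
Substituting r = 0.0452 m, L = 0.1688 m, θ = 101.7°: d²x/dθ² = +0.020639 m.
a = ω²·d²x/dθ² = (400.3)²·(+0.020639) = +3307.1 m/s²;  |a| = 3307.1 m/s².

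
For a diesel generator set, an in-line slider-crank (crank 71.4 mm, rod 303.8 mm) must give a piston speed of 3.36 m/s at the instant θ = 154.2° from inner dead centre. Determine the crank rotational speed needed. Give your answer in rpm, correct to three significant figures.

For an in-line slider-crank, |v_piston| = rω|sinθ|·[1 + r cosθ/√(L² − r² sin²θ)].
With r = 0.0714 m, L = 0.3038 m, θ = 154.2°: the bracketed kinematic factor |dx/dθ| = 0.024465 m.
ω = v/|dx/dθ| = 3.36/0.024465 = 137.34 rad/s.
N = 60ω/(2π) = 1311.5 rpm.

1310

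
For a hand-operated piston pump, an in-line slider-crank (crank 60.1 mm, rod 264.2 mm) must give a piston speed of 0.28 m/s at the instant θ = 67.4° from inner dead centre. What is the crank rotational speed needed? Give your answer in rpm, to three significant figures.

44.2

For an in-line slider-crank, |v_piston| = rω|sinθ|·[1 + r cosθ/√(L² − r² sin²θ)].
With r = 0.0601 m, L = 0.2642 m, θ = 67.4°: the bracketed kinematic factor |dx/dθ| = 0.060446 m.
ω = v/|dx/dθ| = 0.28/0.060446 = 4.6322 rad/s.
N = 60ω/(2π) = 44.235 rpm.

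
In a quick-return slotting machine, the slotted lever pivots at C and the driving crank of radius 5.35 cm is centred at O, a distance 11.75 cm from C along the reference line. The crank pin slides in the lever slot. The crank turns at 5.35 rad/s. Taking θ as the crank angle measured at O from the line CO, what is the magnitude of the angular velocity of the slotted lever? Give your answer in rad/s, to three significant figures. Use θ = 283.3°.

ω = 5.35 rad/s
Crank pin A relative to C: A = (d + r cosθ, r sinθ); lever angle φ = atan2(r sinθ, d + r cosθ).
Differentiating tanφ: φ̇ = rω(d cosθ + r)/(d² + r² + 2dr cosθ).
d² + r² + 2dr cosθ = |CA|² = 0.0195608 m²;  d cosθ + r = +0.080531 m.
|ω_lever| = |0.0535·5.35·+0.080531| / 0.0195608 = 1.1784 rad/s.

1.18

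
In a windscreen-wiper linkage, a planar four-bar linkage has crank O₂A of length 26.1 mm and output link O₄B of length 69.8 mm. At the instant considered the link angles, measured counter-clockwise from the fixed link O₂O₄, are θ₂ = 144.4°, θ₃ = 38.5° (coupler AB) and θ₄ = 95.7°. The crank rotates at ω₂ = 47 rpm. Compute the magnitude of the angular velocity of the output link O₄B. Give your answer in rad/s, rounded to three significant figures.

ω₂ = 4.922 rad/s (from 47 rpm).
Differentiating the loop-closure r₂e^{iθ₂}+r₃e^{iθ₃}=r₁+r₄e^{iθ₄} gives r₂ω₂e^{iθ₂}+r₃ω₃e^{iθ₃}=r₄ω₄e^{iθ₄}.
Eliminating the other unknown: ω₄ = r₂ω₂ sin(θ₂−θ₃) / [r₄ sin(θ₄−θ₃)].
Numerator sine = +0.96174; denominator sine = +0.84057.
Result = 0.0261·4.922·(+0.96174) / (0.0698·(+0.84057)) = +2.1057 rad/s; magnitude 2.1057 rad/s.

2.11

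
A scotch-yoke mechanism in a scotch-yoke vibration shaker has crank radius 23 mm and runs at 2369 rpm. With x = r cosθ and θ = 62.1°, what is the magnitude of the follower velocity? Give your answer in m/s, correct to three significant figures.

ω = 248.1 rad/s (from 2369 rpm).
x = r cosθ ⇒ ẋ = −rω sinθ.
|v| = rω|sinθ| = 0.023·248.1·|sin 62.1°| = 5.0426 m/s.

5.04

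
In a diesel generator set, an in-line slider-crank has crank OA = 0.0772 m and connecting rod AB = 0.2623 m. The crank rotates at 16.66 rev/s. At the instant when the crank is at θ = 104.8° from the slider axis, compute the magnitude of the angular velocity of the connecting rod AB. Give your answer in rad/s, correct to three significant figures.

8.21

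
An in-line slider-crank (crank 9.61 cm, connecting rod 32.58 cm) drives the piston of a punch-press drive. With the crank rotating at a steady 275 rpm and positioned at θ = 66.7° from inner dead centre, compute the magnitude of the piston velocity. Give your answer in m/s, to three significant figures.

2.85

ω = 2π·275/60 = 28.8 rad/s
For an in-line slider-crank, x = r cosθ + √(L² − r² sin²θ), so v = −rω sinθ·[1 + r cosθ/√(L² − r² sin²θ)].
With r = 0.0961 m, L = 0.3258 m, θ = 66.7°: √(L² − r² sin²θ) = 0.31362 m.
v = −0.0961·28.8·0.91845·[1 + 0.0961·0.39555/0.31362] = -2.8499 m/s.
|v| = 2.8499 m/s.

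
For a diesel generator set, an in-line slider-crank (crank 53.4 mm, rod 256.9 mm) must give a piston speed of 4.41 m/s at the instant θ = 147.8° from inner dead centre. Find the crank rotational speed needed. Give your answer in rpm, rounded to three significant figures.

For an in-line slider-crank, |v_piston| = rω|sinθ|·[1 + r cosθ/√(L² − r² sin²θ)].
With r = 0.0534 m, L = 0.2569 m, θ = 147.8°: the bracketed kinematic factor |dx/dθ| = 0.023419 m.
ω = v/|dx/dθ| = 4.41/0.023419 = 188.3 rad/s.
N = 60ω/(2π) = 1798.2 rpm.

1800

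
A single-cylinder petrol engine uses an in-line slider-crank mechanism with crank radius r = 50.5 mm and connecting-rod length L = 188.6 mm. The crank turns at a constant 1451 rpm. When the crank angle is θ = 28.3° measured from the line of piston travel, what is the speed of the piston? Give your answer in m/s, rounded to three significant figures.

4.50

ω = 2π·1451/60 = 151.9 rad/s
For an in-line slider-crank, x = r cosθ + √(L² − r² sin²θ), so v = −rω sinθ·[1 + r cosθ/√(L² − r² sin²θ)].
With r = 0.0505 m, L = 0.1886 m, θ = 28.3°: √(L² − r² sin²θ) = 0.18707 m.
v = −0.0505·151.9·0.47409·[1 + 0.0505·0.88048/0.18707] = -4.5025 m/s.
|v| = 4.5025 m/s.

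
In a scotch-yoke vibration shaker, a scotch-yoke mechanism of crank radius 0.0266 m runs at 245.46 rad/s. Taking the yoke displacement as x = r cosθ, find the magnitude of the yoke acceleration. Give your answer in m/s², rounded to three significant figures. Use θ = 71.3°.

514

ω = 245.5 rad/s
x = r cosθ ⇒ ẍ = −rω² cosθ (ω constant).
|a| = rω²|cosθ| = 0.0266·(245.5)²·|cos 71.3°| = 513.84 m/s².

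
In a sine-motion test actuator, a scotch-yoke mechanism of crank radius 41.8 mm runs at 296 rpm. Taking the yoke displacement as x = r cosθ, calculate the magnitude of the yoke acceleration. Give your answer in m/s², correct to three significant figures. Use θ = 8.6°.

39.7

ω = 31 rad/s (from 296 rpm).
x = r cosθ ⇒ ẍ = −rω² cosθ (ω constant).
|a| = rω²|cosθ| = 0.0418·(31)²·|cos 8.6°| = 39.711 m/s².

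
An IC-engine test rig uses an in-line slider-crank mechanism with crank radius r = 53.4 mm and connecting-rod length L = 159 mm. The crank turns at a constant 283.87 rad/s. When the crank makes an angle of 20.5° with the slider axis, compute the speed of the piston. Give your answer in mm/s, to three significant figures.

6990

ω = 283.9 rad/s
For an in-line slider-crank, x = r cosθ + √(L² − r² sin²θ), so v = −rω sinθ·[1 + r cosθ/√(L² − r² sin²θ)].
With r = 0.0534 m, L = 0.159 m, θ = 20.5°: √(L² − r² sin²θ) = 0.1579 m.
v = −0.0534·283.9·0.35021·[1 + 0.0534·0.93667/0.1579] = -6.9904 m/s.
|v| = 6.9904 m/s = 6990.4 mm/s.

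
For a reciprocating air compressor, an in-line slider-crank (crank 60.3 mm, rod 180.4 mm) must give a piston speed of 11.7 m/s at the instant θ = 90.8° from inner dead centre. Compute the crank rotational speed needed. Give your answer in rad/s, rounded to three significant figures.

For an in-line slider-crank, |v_piston| = rω|sinθ|·[1 + r cosθ/√(L² − r² sin²θ)].
With r = 0.0603 m, L = 0.1804 m, θ = 90.8°: the bracketed kinematic factor |dx/dθ| = 0.059996 m.
ω = v/|dx/dθ| = 11.7/0.059996 = 195.01 rad/s.

195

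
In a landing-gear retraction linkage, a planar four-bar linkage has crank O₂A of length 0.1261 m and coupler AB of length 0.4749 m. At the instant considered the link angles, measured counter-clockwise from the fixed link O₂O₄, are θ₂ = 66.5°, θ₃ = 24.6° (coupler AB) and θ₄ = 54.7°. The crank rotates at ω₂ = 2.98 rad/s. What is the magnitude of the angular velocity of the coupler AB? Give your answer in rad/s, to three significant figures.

0.323

ω₂ = 2.98 rad/s
Differentiating the loop-closure r₂e^{iθ₂}+r₃e^{iθ₃}=r₁+r₄e^{iθ₄} gives r₂ω₂e^{iθ₂}+r₃ω₃e^{iθ₃}=r₄ω₄e^{iθ₄}.
Eliminating the other unknown: ω₃ = r₂ω₂ sin(θ₄−θ₂) / [r₃ sin(θ₃−θ₄)].
Numerator sine = -0.20450; denominator sine = -0.50151.
Result = 0.1261·2.98·(-0.20450) / (0.4749·(-0.50151)) = +0.32265 rad/s; magnitude 0.32265 rad/s.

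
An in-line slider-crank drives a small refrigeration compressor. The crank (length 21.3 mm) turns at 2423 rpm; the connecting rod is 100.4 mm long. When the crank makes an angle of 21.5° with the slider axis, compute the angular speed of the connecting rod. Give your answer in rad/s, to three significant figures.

50.2

ω = 253.7 rad/s (converted from 2423 rpm).
The rod makes angle φ with the slider axis where L sinφ = r sinθ; differentiating, L cosφ·φ̇ = r ω cosθ.
L cosφ = √(L² − r² sin²θ) = 0.1001 m.
|ω_rod| = r ω |cosθ| / √(L² − r² sin²θ) = 0.0213·253.7·0.93042/0.1001 = 50.237 rad/s.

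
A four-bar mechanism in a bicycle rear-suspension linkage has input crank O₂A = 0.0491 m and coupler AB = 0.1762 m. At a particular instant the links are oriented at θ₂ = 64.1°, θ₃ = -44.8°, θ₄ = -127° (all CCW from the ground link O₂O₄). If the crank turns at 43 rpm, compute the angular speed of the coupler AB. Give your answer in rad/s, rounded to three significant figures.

0.244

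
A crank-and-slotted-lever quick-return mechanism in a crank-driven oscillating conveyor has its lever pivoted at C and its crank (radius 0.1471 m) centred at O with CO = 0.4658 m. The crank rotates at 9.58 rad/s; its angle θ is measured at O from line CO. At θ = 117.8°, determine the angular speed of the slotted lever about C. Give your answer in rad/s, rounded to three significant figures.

0.566

ω = 9.58 rad/s
Crank pin A relative to C: A = (d + r cosθ, r sinθ); lever angle φ = atan2(r sinθ, d + r cosθ).
Differentiating tanφ: φ̇ = rω(d cosθ + r)/(d² + r² + 2dr cosθ).
d² + r² + 2dr cosθ = |CA|² = 0.174695 m²;  d cosθ + r = -0.070143 m.
|ω_lever| = |0.1471·9.58·-0.070143| / 0.174695 = 0.56582 rad/s.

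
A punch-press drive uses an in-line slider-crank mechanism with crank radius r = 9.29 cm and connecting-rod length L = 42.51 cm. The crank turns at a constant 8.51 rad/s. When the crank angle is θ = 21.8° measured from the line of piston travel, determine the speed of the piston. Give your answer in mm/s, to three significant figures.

ω = 8.51 rad/s
For an in-line slider-crank, x = r cosθ + √(L² − r² sin²θ), so v = −rω sinθ·[1 + r cosθ/√(L² − r² sin²θ)].
With r = 0.0929 m, L = 0.4251 m, θ = 21.8°: √(L² − r² sin²θ) = 0.4237 m.
v = −0.0929·8.51·0.37137·[1 + 0.0929·0.92849/0.4237] = -0.35337 m/s.
|v| = 0.35337 m/s = 353.37 mm/s.

353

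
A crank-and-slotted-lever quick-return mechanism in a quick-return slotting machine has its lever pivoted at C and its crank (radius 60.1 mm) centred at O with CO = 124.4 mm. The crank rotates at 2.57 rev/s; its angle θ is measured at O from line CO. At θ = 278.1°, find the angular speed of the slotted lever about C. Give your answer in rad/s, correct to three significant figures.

3.55

ω = 16.15 rad/s (from 2.57 rev/s).
Crank pin A relative to C: A = (d + r cosθ, r sinθ); lever angle φ = atan2(r sinθ, d + r cosθ).
Differentiating tanφ: φ̇ = rω(d cosθ + r)/(d² + r² + 2dr cosθ).
d² + r² + 2dr cosθ = |CA|² = 0.0211942 m²;  d cosθ + r = +0.077628 m.
|ω_lever| = |0.0601·16.15·+0.077628| / 0.0211942 = 3.5546 rad/s.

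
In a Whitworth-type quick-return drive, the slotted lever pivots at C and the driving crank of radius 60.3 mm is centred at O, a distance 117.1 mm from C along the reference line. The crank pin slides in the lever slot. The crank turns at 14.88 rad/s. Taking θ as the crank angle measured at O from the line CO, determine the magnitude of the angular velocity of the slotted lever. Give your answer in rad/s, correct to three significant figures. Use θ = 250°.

1.45

ω = 14.88 rad/s
Crank pin A relative to C: A = (d + r cosθ, r sinθ); lever angle φ = atan2(r sinθ, d + r cosθ).
Differentiating tanφ: φ̇ = rω(d cosθ + r)/(d² + r² + 2dr cosθ).
d² + r² + 2dr cosθ = |CA|² = 0.0125184 m²;  d cosθ + r = +0.020249 m.
|ω_lever| = |0.0603·14.88·+0.020249| / 0.0125184 = 1.4514 rad/s.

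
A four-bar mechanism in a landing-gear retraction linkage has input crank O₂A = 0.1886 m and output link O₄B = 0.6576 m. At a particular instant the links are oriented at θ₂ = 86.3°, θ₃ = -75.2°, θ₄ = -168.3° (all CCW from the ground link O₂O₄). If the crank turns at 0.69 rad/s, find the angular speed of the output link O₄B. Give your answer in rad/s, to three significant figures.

0.0629

ω₂ = 0.69 rad/s
Differentiating the loop-closure r₂e^{iθ₂}+r₃e^{iθ₃}=r₁+r₄e^{iθ₄} gives r₂ω₂e^{iθ₂}+r₃ω₃e^{iθ₃}=r₄ω₄e^{iθ₄}.
Eliminating the other unknown: ω₄ = r₂ω₂ sin(θ₂−θ₃) / [r₄ sin(θ₄−θ₃)].
Numerator sine = +0.31730; denominator sine = -0.99854.
Result = 0.1886·0.69·(+0.31730) / (0.6576·(-0.99854)) = -0.062884 rad/s; magnitude 0.062884 rad/s.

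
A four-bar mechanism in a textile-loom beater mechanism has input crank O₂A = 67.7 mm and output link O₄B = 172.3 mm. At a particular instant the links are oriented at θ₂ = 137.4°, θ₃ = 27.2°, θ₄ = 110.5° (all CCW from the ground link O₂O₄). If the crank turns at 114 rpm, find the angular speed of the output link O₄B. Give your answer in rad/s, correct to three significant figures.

ω₂ = 11.94 rad/s (from 114 rpm).
Differentiating the loop-closure r₂e^{iθ₂}+r₃e^{iθ₃}=r₁+r₄e^{iθ₄} gives r₂ω₂e^{iθ₂}+r₃ω₃e^{iθ₃}=r₄ω₄e^{iθ₄}.
Eliminating the other unknown: ω₄ = r₂ω₂ sin(θ₂−θ₃) / [r₄ sin(θ₄−θ₃)].
Numerator sine = +0.93849; denominator sine = +0.99317.
Result = 0.0677·11.94·(+0.93849) / (0.1723·(+0.99317)) = +4.4325 rad/s; magnitude 4.4325 rad/s.

4.43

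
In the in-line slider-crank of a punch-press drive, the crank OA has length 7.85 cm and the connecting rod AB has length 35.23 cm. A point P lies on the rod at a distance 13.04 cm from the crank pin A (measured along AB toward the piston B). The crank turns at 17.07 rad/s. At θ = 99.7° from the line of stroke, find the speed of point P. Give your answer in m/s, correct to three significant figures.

1.31

ω = 17.07 rad/s.  Crank-pin speed |V_A| = rω = 1.34 m/s, perpendicular to OA.
Rod angle: sinφ = −(r/L) sinθ ⇒ φ = -12.688°; ω_rod = −rω cosθ/√(L²−r²sin²θ) = +0.6569 rad/s.
V_P = V_A + ω_rod × AP, with AP = 0.1304 m along the rod.
Components: V_Px = −rω sinθ − a·ω_rod·sinφ = -1.302 m/s;  V_Py = rω cosθ + a·ω_rod·cosφ = -0.14221 m/s.
|V_P| = √(V_Px² + V_Py²) = 1.3098 m/s.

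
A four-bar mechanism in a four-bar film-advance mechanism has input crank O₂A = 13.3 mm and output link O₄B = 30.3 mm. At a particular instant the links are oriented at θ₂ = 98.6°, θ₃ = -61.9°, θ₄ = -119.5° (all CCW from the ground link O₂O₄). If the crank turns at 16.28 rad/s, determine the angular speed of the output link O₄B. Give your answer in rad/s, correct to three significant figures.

ω₂ = 16.28 rad/s
Differentiating the loop-closure r₂e^{iθ₂}+r₃e^{iθ₃}=r₁+r₄e^{iθ₄} gives r₂ω₂e^{iθ₂}+r₃ω₃e^{iθ₃}=r₄ω₄e^{iθ₄}.
Eliminating the other unknown: ω₄ = r₂ω₂ sin(θ₂−θ₃) / [r₄ sin(θ₄−θ₃)].
Numerator sine = +0.33381; denominator sine = -0.84433.
Result = 0.0133·16.28·(+0.33381) / (0.0303·(-0.84433)) = -2.8252 rad/s; magnitude 2.8252 rad/s.

2.83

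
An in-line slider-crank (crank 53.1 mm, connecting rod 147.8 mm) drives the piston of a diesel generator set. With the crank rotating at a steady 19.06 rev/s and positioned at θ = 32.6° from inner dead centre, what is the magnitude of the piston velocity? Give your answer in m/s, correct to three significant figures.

4.48

ω = 2π·19.1 = 119.8 rad/s
For an in-line slider-crank, x = r cosθ + √(L² − r² sin²θ), so v = −rω sinθ·[1 + r cosθ/√(L² − r² sin²θ)].
With r = 0.0531 m, L = 0.1478 m, θ = 32.6°: √(L² − r² sin²θ) = 0.145 m.
v = −0.0531·119.8·0.53877·[1 + 0.0531·0.84245/0.145] = -4.4831 m/s.
|v| = 4.4831 m/s.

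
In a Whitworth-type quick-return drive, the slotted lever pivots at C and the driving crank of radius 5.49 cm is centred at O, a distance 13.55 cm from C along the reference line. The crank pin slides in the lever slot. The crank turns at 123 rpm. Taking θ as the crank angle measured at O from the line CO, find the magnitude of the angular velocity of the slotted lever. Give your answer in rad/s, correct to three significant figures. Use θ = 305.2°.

ω = 12.88 rad/s (from 123 rpm).
Crank pin A relative to C: A = (d + r cosθ, r sinθ); lever angle φ = atan2(r sinθ, d + r cosθ).
Differentiating tanφ: φ̇ = rω(d cosθ + r)/(d² + r² + 2dr cosθ).
d² + r² + 2dr cosθ = |CA|² = 0.0299504 m²;  d cosθ + r = +0.13301 m.
|ω_lever| = |0.0549·12.88·+0.13301| / 0.0299504 = 3.1403 rad/s.

3.14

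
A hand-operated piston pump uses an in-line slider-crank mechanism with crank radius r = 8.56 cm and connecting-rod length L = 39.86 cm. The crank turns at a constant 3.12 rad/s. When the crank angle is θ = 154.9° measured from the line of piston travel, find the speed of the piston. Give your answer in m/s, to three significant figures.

0.0912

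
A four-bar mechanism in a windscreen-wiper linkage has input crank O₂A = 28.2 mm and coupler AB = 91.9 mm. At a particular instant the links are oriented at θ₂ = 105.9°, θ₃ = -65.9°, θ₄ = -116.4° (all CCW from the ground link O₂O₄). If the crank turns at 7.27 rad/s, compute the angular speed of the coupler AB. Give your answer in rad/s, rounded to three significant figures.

ω₂ = 7.27 rad/s
Differentiating the loop-closure r₂e^{iθ₂}+r₃e^{iθ₃}=r₁+r₄e^{iθ₄} gives r₂ω₂e^{iθ₂}+r₃ω₃e^{iθ₃}=r₄ω₄e^{iθ₄}.
Eliminating the other unknown: ω₃ = r₂ω₂ sin(θ₄−θ₂) / [r₃ sin(θ₃−θ₄)].
Numerator sine = +0.67301; denominator sine = +0.77162.
Result = 0.0282·7.27·(+0.67301) / (0.0919·(+0.77162)) = +1.9457 rad/s; magnitude 1.9457 rad/s.

1.95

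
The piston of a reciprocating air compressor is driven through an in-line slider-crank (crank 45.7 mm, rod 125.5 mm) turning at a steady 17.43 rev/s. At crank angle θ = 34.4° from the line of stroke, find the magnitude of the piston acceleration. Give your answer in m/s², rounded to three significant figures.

ω = 2π·17.4 = 109.5 rad/s
x(θ) = r cosθ + √(L² − r² sin²θ); with ω constant, a = ω²·d²x/dθ².
d²x/dθ² = −r cosθ − r²(cos2θ)/√u − r⁴ sin²2θ/(4u^{3/2}),  u = L² − r² sin²θ = 0.0150836 m².
Substituting r = 0.0457 m, L = 0.1255 m, θ = 34.4°: d²x/dθ² = -0.044369 m.
a = ω²·d²x/dθ² = (109.5)²·(-0.044369) = -532.15 m/s²;  |a| = 532.15 m/s².

532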